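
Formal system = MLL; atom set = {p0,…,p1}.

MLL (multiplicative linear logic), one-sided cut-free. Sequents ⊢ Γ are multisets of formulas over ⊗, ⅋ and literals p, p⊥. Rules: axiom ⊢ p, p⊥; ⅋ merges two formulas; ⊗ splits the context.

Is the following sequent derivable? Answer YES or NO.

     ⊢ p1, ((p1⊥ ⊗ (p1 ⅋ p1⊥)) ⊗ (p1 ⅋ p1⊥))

Derivation trace:
[⊗]  ⊢ p1, ((p1⊥ ⊗ (p1 ⅋ p1⊥)) ⊗ (p1 ⅋ p1⊥))
  [⊗]  ⊢ p1, (p1⊥ ⊗ (p1 ⅋ p1⊥))
    [Ax]  ⊢ p1, p1⊥
    [⅋]  ⊢ (p1 ⅋ p1⊥)
      [Ax]  ⊢ p1, p1⊥
  [⅋]  ⊢ (p1 ⅋ p1⊥)
    [Ax]  ⊢ p1, p1⊥

Result: YES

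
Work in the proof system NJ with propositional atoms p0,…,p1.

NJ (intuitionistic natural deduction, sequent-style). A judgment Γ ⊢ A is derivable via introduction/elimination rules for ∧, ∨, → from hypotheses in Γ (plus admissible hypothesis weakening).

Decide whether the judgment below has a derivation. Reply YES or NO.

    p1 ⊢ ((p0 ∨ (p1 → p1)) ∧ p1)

Derivation trace:
[∧I] p1 ⊢ ((p0 ∨ (p1 → p1)) ∧ p1)
  [∨I₂]  ⊢ (p0 ∨ (p1 → p1))
    [→I]  ⊢ (p1 → p1)
      [Ax] p1 ⊢ p1
  [Ax] p1 ⊢ p1

Result: YES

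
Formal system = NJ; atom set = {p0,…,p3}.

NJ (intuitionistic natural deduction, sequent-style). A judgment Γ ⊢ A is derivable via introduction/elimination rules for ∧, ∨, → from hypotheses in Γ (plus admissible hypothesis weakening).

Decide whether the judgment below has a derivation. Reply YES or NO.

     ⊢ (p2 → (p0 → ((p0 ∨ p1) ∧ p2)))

Proof tree:
[→I]  ⊢ (p2 → (p0 → ((p0 ∨ p1) ∧ p2)))
  [→I] p2 ⊢ (p0 → ((p0 ∨ p1) ∧ p2))
    [∧I] p2, p0 ⊢ ((p0 ∨ p1) ∧ p2)
      [∨I₁] p0 ⊢ (p0 ∨ p1)
        [Ax] p0 ⊢ p0
      [Ax] p2 ⊢ p2

Result: YES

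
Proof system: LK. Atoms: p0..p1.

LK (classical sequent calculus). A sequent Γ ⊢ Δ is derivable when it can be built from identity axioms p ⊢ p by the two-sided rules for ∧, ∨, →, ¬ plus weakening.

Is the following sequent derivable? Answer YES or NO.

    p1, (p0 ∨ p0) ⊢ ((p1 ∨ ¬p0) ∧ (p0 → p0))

Proof tree:
[∧R] p1, (p0 ∨ p0) ⊢ ((p1 ∨ ¬p0) ∧ (p0 → p0))
  [∨R] p1 ⊢ (p1 ∨ ¬p0)
    [¬R] p1 ⊢ p1, ¬p0
      [WL] p1, p0 ⊢ p1
        [Ax] p1 ⊢ p1
  [∨L] (p0 ∨ p0) ⊢ (p0 → p0)
    [WL] p0 ⊢ (p0 → p0)
      [→R]  ⊢ (p0 → p0)
        [Ax] p0 ⊢ p0
    [WL] p0 ⊢ (p0 → p0)
      [→R]  ⊢ (p0 → p0)
        [Ax] p0 ⊢ p0

Result: YES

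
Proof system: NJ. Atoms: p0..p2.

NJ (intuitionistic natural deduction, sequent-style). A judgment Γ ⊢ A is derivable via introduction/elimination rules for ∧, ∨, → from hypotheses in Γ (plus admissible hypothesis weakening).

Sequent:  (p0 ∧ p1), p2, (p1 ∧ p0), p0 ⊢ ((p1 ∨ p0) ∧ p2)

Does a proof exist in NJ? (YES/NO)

Derivation (root first):
[∧I] (p0 ∧ p1), p2, (p1 ∧ p0), p0 ⊢ ((p1 ∨ p0) ∧ p2)
  [Wk] p0, (p0 ∧ p1), (p1 ∧ p0) ⊢ (p1 ∨ p0)
    [∨I₂] p0, (p0 ∧ p1) ⊢ (p1 ∨ p0)
      [Wk] p0, (p0 ∧ p1) ⊢ p0
        [Ax] p0 ⊢ p0
  [Ax] p2 ⊢ p2

Result: YES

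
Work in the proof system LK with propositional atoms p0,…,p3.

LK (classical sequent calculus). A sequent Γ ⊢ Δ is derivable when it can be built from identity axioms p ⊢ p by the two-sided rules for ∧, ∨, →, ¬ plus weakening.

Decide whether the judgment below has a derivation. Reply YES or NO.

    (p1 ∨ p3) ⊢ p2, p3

Truth-table refutation:
  v=0000: Γ:[(p1 ∨ p3)=F] Δ:[p2=F, p3=F] refutes=False
  v=0001: Γ:[(p1 ∨ p3)=T] Δ:[p2=F, p3=T] refutes=False
  v=0010: Γ:[(p1 ∨ p3)=F] Δ:[p2=T, p3=F] refutes=False
  v=0011: Γ:[(p1 ∨ p3)=T] Δ:[p2=T, p3=T] refutes=False
  v=0100: Γ:[(p1 ∨ p3)=T] Δ:[p2=F, p3=F] refutes=True  ← countermodel

Result: NO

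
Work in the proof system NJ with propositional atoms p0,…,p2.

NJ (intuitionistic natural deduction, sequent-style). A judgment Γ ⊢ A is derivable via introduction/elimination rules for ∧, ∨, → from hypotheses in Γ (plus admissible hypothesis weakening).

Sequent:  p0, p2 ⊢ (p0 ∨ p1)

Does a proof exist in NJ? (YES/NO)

Derivation trace:
[Wk] p0, p2 ⊢ (p0 ∨ p1)
  [∨I₁] p0 ⊢ (p0 ∨ p1)
    [Ax] p0 ⊢ p0

Result: YES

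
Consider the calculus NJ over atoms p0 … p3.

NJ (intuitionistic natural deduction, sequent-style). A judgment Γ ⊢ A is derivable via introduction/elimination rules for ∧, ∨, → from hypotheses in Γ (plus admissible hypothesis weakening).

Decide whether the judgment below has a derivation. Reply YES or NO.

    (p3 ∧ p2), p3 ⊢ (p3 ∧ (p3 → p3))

Derivation (root first):
[∧I] (p3 ∧ p2), p3 ⊢ (p3 ∧ (p3 → p3))
  [Ax] p3 ⊢ p3
  [→I] p3, (p3 ∧ p2) ⊢ (p3 → p3)
    [Wk] p3, p3, (p3 ∧ p2) ⊢ p3
      [Wk] p3, p3 ⊢ p3
        [Ax] p3 ⊢ p3

Result: YES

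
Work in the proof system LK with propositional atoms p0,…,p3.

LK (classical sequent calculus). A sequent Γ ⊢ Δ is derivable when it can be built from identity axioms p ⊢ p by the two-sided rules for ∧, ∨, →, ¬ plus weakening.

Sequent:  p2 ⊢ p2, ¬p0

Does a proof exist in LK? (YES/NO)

Proof tree:
[¬R] p2 ⊢ p2, ¬p0
  [WL] p2, p0 ⊢ p2
    [Ax] p2 ⊢ p2

Result: YES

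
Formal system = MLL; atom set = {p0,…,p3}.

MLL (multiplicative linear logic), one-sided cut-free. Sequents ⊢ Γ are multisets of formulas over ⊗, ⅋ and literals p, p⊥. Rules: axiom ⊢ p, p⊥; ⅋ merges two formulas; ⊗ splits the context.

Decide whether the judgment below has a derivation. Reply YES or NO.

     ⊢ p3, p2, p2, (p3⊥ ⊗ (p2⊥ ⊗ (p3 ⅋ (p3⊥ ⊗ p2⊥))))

Derivation (root first):
[⊗]  ⊢ p3, p2, p2, (p3⊥ ⊗ (p2⊥ ⊗ (p3 ⅋ (p3⊥ ⊗ p2⊥))))
  [Ax]  ⊢ p3, p3⊥
  [⊗]  ⊢ p2, p2, (p2⊥ ⊗ (p3 ⅋ (p3⊥ ⊗ p2⊥)))
    [Ax]  ⊢ p2, p2⊥
    [⅋]  ⊢ p2, (p3 ⅋ (p3⊥ ⊗ p2⊥))
      [⊗]  ⊢ p3, p2, (p3⊥ ⊗ p2⊥)
        [Ax]  ⊢ p3, p3⊥
        [Ax]  ⊢ p2, p2⊥

Result: YES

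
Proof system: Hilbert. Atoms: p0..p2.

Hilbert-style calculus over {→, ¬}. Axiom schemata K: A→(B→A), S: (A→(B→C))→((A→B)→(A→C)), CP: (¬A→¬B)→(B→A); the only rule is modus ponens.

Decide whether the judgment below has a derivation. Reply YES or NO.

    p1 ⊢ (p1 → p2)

Truth-table refutation:
  v=000: Γ:[p1=F] Δ:[(p1 → p2)=T] refutes=False
  v=001: Γ:[p1=F] Δ:[(p1 → p2)=T] refutes=False
  v=010: Γ:[p1=T] Δ:[(p1 → p2)=F] refutes=True  ← countermodel

Result: NO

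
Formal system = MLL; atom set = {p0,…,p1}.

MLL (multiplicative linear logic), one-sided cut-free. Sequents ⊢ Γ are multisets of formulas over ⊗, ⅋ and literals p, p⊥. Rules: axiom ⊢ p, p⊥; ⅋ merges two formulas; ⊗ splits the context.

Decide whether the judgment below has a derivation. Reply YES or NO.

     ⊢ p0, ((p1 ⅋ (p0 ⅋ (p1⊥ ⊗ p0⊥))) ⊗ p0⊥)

Derivation trace:
[⊗]  ⊢ p0, ((p1 ⅋ (p0 ⅋ (p1⊥ ⊗ p0⊥))) ⊗ p0⊥)
  [⅋]  ⊢ (p1 ⅋ (p0 ⅋ (p1⊥ ⊗ p0⊥)))
    [⅋]  ⊢ p1, (p0 ⅋ (p1⊥ ⊗ p0⊥))
      [⊗]  ⊢ p1, p0, (p1⊥ ⊗ p0⊥)
        [Ax]  ⊢ p1, p1⊥
        [Ax]  ⊢ p0, p0⊥
  [Ax]  ⊢ p0, p0⊥

Result: YES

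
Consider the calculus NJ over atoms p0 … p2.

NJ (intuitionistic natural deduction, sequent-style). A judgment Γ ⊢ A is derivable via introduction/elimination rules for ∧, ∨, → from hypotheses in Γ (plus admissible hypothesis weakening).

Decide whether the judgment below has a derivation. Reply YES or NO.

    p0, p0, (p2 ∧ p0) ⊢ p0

Derivation trace:
[Wk] p0, p0, (p2 ∧ p0) ⊢ p0
  [Wk] p0, p0 ⊢ p0
    [→E] p0 ⊢ p0
      [→I]  ⊢ (p0 → p0)
        [Ax] p0 ⊢ p0
      [Ax] p0 ⊢ p0

Result: YES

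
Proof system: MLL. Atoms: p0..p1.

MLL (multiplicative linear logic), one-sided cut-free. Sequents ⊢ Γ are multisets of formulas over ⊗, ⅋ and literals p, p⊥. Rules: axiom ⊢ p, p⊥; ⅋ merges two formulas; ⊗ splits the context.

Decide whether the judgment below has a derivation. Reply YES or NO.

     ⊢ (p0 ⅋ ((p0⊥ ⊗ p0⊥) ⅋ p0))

Derivation (root first):
[⅋]  ⊢ (p0 ⅋ ((p0⊥ ⊗ p0⊥) ⅋ p0))
  [⅋]  ⊢ p0, ((p0⊥ ⊗ p0⊥) ⅋ p0)
    [⊗]  ⊢ p0, p0, (p0⊥ ⊗ p0⊥)
      [Ax]  ⊢ p0, p0⊥
      [Ax]  ⊢ p0, p0⊥

Result: YES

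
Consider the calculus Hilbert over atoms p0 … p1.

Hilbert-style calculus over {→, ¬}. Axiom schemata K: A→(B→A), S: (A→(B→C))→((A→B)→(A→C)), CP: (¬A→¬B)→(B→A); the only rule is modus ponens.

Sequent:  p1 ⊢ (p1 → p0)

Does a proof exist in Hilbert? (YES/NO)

Enumerate valuations to refute Γ ⊢ Δ:
  v=00: Γ:[p1=F] Δ:[(p1 → p0)=T] refutes=False
  v=01: Γ:[p1=T] Δ:[(p1 → p0)=F] refutes=True  ← countermodel

Result: NO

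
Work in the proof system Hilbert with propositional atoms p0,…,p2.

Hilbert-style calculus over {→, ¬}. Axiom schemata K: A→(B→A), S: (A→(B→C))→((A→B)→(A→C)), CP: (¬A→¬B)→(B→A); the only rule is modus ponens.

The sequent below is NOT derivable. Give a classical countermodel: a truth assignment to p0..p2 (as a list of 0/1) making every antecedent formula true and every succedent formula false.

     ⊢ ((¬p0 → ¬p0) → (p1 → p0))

Enumerate valuations to refute Γ ⊢ Δ:
  v=000: Γ:[] Δ:[((¬p0 → ¬p0) → (p1 → p0))=T] refutes=False
  v=001: Γ:[] Δ:[((¬p0 → ¬p0) → (p1 → p0))=T] refutes=False
  v=010: Γ:[] Δ:[((¬p0 → ¬p0) → (p1 → p0))=F] refutes=True  ← countermodel

Result: [0, 1, 0]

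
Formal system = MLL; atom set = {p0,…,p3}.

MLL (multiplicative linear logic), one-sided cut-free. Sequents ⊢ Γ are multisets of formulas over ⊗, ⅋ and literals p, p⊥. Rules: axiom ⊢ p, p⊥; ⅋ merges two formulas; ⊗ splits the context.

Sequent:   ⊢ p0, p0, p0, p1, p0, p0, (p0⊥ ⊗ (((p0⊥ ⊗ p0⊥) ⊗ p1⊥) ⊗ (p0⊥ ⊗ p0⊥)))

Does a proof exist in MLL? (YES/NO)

Derivation (root first):
[⊗]  ⊢ p0, p0, p0, p1, p0, p0, (p0⊥ ⊗ (((p0⊥ ⊗ p0⊥) ⊗ p1⊥) ⊗ (p0⊥ ⊗ p0⊥)))
  [Ax]  ⊢ p0, p0⊥
  [⊗]  ⊢ p0, p0, p1, p0, p0, (((p0⊥ ⊗ p0⊥) ⊗ p1⊥) ⊗ (p0⊥ ⊗ p0⊥))
    [⊗]  ⊢ p0, p0, p1, ((p0⊥ ⊗ p0⊥) ⊗ p1⊥)
      [⊗]  ⊢ p0, p0, (p0⊥ ⊗ p0⊥)
        [Ax]  ⊢ p0, p0⊥
        [Ax]  ⊢ p0, p0⊥
      [Ax]  ⊢ p1, p1⊥
    [⊗]  ⊢ p0, p0, (p0⊥ ⊗ p0⊥)
      [Ax]  ⊢ p0, p0⊥
      [Ax]  ⊢ p0, p0⊥

Result: YES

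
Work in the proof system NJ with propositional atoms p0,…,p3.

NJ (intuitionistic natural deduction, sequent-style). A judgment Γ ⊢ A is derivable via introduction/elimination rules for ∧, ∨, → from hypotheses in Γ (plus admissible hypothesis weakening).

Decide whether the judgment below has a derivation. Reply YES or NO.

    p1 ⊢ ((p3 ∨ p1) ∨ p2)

Derivation (root first):
[∨I₁] p1 ⊢ ((p3 ∨ p1) ∨ p2)
  [∨I₂] p1 ⊢ (p3 ∨ p1)
    [Ax] p1 ⊢ p1

Result: YES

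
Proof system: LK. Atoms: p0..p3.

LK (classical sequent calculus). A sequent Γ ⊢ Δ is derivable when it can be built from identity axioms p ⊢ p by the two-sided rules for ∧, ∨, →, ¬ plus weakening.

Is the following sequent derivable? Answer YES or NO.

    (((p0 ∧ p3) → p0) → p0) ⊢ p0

Proof tree:
[→L] (((p0 ∧ p3) → p0) → p0) ⊢ p0
  [→R]  ⊢ ((p0 ∧ p3) → p0)
    [∧L] (p0 ∧ p3) ⊢ p0
      [WL] p0, p3 ⊢ p0
        [Ax] p0 ⊢ p0
  [Ax] p0 ⊢ p0

Result: YES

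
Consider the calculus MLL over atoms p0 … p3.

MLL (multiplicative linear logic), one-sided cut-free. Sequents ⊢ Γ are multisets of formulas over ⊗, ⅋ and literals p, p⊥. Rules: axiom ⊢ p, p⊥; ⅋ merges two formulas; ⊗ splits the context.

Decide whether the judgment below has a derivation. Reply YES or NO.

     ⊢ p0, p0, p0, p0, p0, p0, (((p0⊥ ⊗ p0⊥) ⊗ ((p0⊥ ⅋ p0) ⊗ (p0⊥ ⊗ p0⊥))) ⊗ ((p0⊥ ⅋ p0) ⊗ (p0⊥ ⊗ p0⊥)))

Proof tree:
[⊗]  ⊢ p0, p0, p0, p0, p0, p0, (((p0⊥ ⊗ p0⊥) ⊗ ((p0⊥ ⅋ p0) ⊗ (p0⊥ ⊗ p0⊥))) ⊗ ((p0⊥ ⅋ p0) ⊗ (p0⊥ ⊗ p0⊥)))
  [⊗]  ⊢ p0, p0, p0, p0, ((p0⊥ ⊗ p0⊥) ⊗ ((p0⊥ ⅋ p0) ⊗ (p0⊥ ⊗ p0⊥)))
    [⊗]  ⊢ p0, p0, (p0⊥ ⊗ p0⊥)
      [Ax]  ⊢ p0, p0⊥
      [Ax]  ⊢ p0, p0⊥
    [⊗]  ⊢ p0, p0, ((p0⊥ ⅋ p0) ⊗ (p0⊥ ⊗ p0⊥))
      [⅋]  ⊢ (p0⊥ ⅋ p0)
        [Ax]  ⊢ p0, p0⊥
      [⊗]  ⊢ p0, p0, (p0⊥ ⊗ p0⊥)
        [Ax]  ⊢ p0, p0⊥
        [Ax]  ⊢ p0, p0⊥
  [⊗]  ⊢ p0, p0, ((p0⊥ ⅋ p0) ⊗ (p0⊥ ⊗ p0⊥))
    [⅋]  ⊢ (p0⊥ ⅋ p0)
      [Ax]  ⊢ p0, p0⊥
    [⊗]  ⊢ p0, p0, (p0⊥ ⊗ p0⊥)
      [Ax]  ⊢ p0, p0⊥
      [Ax]  ⊢ p0, p0⊥

Result: YES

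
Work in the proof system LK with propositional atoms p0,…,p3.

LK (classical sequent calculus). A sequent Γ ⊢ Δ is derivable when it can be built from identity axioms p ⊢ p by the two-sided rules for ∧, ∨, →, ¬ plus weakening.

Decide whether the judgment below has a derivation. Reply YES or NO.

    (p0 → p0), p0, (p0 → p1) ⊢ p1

Derivation (root first):
[→L] (p0 → p0), p0, (p0 → p1) ⊢ p1
  [→L] p0, (p0 → p0) ⊢ p0
    [Ax] p0 ⊢ p0
    [Ax] p0 ⊢ p0
  [Ax] p1 ⊢ p1

Result: YES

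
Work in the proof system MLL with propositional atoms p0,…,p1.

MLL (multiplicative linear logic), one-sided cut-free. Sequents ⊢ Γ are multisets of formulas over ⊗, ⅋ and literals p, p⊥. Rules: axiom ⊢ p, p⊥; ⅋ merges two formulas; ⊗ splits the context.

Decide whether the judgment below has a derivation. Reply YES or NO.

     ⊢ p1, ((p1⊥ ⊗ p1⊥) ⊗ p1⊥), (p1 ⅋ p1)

Derivation (root first):
[⅋]  ⊢ p1, ((p1⊥ ⊗ p1⊥) ⊗ p1⊥), (p1 ⅋ p1)
  [⊗]  ⊢ p1, p1, p1, ((p1⊥ ⊗ p1⊥) ⊗ p1⊥)
    [⊗]  ⊢ p1, p1, (p1⊥ ⊗ p1⊥)
      [Ax]  ⊢ p1, p1⊥
      [Ax]  ⊢ p1, p1⊥
    [Ax]  ⊢ p1, p1⊥

Result: YES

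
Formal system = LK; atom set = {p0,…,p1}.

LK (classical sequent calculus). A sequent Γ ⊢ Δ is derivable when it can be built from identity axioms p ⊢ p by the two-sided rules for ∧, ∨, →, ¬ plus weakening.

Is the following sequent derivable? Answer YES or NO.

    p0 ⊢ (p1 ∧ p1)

Enumerate valuations to refute Γ ⊢ Δ:
  v=00: Γ:[p0=F] Δ:[(p1 ∧ p1)=F] refutes=False
  v=01: Γ:[p0=F] Δ:[(p1 ∧ p1)=T] refutes=False
  v=10: Γ:[p0=T] Δ:[(p1 ∧ p1)=F] refutes=True  ← countermodel

Result: NO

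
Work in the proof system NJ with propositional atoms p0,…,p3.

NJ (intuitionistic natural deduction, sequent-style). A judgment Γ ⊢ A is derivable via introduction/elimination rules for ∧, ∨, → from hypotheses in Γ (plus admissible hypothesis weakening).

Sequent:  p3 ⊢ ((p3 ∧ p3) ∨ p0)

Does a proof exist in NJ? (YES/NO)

Proof tree:
[∨I₁] p3 ⊢ ((p3 ∧ p3) ∨ p0)
  [∧I] p3 ⊢ (p3 ∧ p3)
    [Ax] p3 ⊢ p3
    [Ax] p3 ⊢ p3

Result: YES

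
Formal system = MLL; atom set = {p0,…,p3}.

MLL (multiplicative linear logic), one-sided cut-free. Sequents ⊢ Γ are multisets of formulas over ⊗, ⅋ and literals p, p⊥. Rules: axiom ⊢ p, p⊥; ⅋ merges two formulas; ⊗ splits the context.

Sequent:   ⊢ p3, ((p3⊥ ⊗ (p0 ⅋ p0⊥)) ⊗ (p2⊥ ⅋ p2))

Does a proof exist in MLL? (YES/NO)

Derivation (root first):
[⊗]  ⊢ p3, ((p3⊥ ⊗ (p0 ⅋ p0⊥)) ⊗ (p2⊥ ⅋ p2))
  [⊗]  ⊢ p3, (p3⊥ ⊗ (p0 ⅋ p0⊥))
    [Ax]  ⊢ p3, p3⊥
    [⅋]  ⊢ (p0 ⅋ p0⊥)
      [Ax]  ⊢ p0, p0⊥
  [⅋]  ⊢ (p2⊥ ⅋ p2)
    [Ax]  ⊢ p2, p2⊥

Result: YES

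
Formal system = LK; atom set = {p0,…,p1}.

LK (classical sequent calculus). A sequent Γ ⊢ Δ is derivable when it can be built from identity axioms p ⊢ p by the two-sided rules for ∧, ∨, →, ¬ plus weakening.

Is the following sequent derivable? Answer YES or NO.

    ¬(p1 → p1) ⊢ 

Derivation (root first):
[¬L] ¬(p1 → p1) ⊢ 
  [→R]  ⊢ (p1 → p1)
    [Ax] p1 ⊢ p1

Result: YES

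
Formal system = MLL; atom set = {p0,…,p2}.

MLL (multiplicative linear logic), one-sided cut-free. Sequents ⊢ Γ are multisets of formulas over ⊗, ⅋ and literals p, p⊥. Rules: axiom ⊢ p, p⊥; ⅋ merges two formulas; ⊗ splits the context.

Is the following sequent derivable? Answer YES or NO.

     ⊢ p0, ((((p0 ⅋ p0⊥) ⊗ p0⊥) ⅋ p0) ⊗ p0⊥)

Derivation (root first):
[⊗]  ⊢ p0, ((((p0 ⅋ p0⊥) ⊗ p0⊥) ⅋ p0) ⊗ p0⊥)
  [⅋]  ⊢ (((p0 ⅋ p0⊥) ⊗ p0⊥) ⅋ p0)
    [⊗]  ⊢ p0, ((p0 ⅋ p0⊥) ⊗ p0⊥)
      [⅋]  ⊢ (p0 ⅋ p0⊥)
        [Ax]  ⊢ p0, p0⊥
      [Ax]  ⊢ p0, p0⊥
  [Ax]  ⊢ p0, p0⊥

Result: YES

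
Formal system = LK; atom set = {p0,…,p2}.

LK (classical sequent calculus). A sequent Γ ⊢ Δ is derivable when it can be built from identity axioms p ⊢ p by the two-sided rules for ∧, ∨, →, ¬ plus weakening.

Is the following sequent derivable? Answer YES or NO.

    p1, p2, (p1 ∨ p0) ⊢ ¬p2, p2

Derivation trace:
[∨L] p1, p2, (p1 ∨ p0) ⊢ ¬p2, p2
  [¬R] p1 ⊢ p2, ¬p2
    [WL] p2, p1 ⊢ p2
      [Ax] p2 ⊢ p2
  [WL] p2, p1, p0 ⊢ p2
    [WL] p2, p1 ⊢ p2
      [Ax] p2 ⊢ p2

Result: YES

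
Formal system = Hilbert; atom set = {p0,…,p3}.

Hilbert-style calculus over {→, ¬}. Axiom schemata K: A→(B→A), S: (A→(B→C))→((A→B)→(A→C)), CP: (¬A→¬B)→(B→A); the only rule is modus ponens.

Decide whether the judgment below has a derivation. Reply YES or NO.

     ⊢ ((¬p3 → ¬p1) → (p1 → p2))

Search for a countermodel by truth-table:
  v=0000: Γ:[] Δ:[((¬p3 → ¬p1) → (p1 → p2))=T] refutes=False
  v=0001: Γ:[] Δ:[((¬p3 → ¬p1) → (p1 → p2))=T] refutes=False
  v=0010: Γ:[] Δ:[((¬p3 → ¬p1) → (p1 → p2))=T] refutes=False
  v=0011: Γ:[] Δ:[((¬p3 → ¬p1) → (p1 → p2))=T] refutes=False
  v=0100: Γ:[] Δ:[((¬p3 → ¬p1) → (p1 → p2))=T] refutes=False
  v=0101: Γ:[] Δ:[((¬p3 → ¬p1) → (p1 → p2))=F] refutes=True  ← countermodel

Result: NO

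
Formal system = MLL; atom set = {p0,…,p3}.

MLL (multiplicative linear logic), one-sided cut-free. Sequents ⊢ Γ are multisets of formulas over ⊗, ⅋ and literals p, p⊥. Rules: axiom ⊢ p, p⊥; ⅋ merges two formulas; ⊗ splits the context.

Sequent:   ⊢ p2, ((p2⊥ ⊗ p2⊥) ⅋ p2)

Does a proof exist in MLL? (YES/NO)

Proof tree:
[⅋]  ⊢ p2, ((p2⊥ ⊗ p2⊥) ⅋ p2)
  [⊗]  ⊢ p2, p2, (p2⊥ ⊗ p2⊥)
    [Ax]  ⊢ p2, p2⊥
    [Ax]  ⊢ p2, p2⊥

Result: YES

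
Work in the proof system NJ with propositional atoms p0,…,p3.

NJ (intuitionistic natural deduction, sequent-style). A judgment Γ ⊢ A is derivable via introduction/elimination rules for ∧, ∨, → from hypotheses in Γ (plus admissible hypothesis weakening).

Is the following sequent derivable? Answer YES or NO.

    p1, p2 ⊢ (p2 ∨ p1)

Derivation trace:
[Wk] p1, p2 ⊢ (p2 ∨ p1)
  [∨I₂] p1 ⊢ (p2 ∨ p1)
    [Ax] p1 ⊢ p1

Result: YES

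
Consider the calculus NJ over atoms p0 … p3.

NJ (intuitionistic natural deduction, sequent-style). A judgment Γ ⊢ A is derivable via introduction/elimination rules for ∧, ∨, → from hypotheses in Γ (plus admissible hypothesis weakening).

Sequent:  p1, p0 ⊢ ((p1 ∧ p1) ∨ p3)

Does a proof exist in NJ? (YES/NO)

Derivation trace:
[∨I₁] p1, p0 ⊢ ((p1 ∧ p1) ∨ p3)
  [∧I] p1, p0 ⊢ (p1 ∧ p1)
    [Wk] p1, p0 ⊢ p1
      [Ax] p1 ⊢ p1
    [Ax] p1 ⊢ p1

Result: YES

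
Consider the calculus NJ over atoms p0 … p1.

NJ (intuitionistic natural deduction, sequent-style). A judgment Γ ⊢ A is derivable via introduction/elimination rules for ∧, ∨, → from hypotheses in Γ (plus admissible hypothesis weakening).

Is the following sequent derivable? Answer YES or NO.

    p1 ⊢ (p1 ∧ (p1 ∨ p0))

Derivation (root first):
[∧I] p1 ⊢ (p1 ∧ (p1 ∨ p0))
  [Ax] p1 ⊢ p1
  [∨I₁] p1 ⊢ (p1 ∨ p0)
    [Ax] p1 ⊢ p1

Result: YES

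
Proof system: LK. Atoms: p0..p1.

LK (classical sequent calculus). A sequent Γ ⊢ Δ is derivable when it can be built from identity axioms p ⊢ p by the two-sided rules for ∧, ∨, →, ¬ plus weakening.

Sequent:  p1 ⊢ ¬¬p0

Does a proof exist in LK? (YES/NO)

Search for a countermodel by truth-table:
  v=00: Γ:[p1=F] Δ:[¬¬p0=F] refutes=False
  v=01: Γ:[p1=T] Δ:[¬¬p0=F] refutes=True  ← countermodel

Result: NO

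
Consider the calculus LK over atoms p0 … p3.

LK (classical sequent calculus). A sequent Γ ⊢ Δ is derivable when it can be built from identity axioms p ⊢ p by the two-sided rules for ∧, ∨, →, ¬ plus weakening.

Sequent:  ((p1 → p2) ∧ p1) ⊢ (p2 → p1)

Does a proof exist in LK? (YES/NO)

Derivation trace:
[→R] ((p1 → p2) ∧ p1) ⊢ (p2 → p1)
  [∧L] p2, ((p1 → p2) ∧ p1) ⊢ p1
    [→L] p1, p2, (p1 → p2) ⊢ p1
      [WL] p1, p2 ⊢ p1
        [Ax] p1 ⊢ p1
      [WL] p1, p2 ⊢ p1
        [Ax] p1 ⊢ p1

Result: YES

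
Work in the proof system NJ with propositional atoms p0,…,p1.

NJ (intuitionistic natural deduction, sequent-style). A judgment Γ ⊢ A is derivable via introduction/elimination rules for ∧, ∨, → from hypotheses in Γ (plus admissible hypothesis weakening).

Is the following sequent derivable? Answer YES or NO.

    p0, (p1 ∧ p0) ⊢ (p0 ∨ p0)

Derivation (root first):
[∨I₁] p0, (p1 ∧ p0) ⊢ (p0 ∨ p0)
  [Wk] p0, (p1 ∧ p0) ⊢ p0
    [Ax] p0 ⊢ p0

Result: YES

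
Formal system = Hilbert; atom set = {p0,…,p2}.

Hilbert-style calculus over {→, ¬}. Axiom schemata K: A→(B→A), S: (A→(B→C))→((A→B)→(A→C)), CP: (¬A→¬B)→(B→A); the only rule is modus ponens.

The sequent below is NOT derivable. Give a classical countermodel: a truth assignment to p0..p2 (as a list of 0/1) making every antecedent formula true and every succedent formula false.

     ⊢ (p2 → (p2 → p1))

Enumerate valuations to refute Γ ⊢ Δ:
  v=000: Γ:[] Δ:[(p2 → (p2 → p1))=T] refutes=False
  v=001: Γ:[] Δ:[(p2 → (p2 → p1))=F] refutes=True  ← countermodel

Result: [0, 0, 1]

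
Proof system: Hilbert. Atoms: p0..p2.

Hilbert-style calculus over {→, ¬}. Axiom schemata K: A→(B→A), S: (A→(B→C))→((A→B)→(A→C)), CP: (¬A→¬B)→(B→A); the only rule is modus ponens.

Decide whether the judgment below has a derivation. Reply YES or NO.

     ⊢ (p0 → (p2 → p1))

Enumerate valuations to refute Γ ⊢ Δ:
  v=000: Γ:[] Δ:[(p0 → (p2 → p1))=T] refutes=False
  v=001: Γ:[] Δ:[(p0 → (p2 → p1))=T] refutes=False
  v=010: Γ:[] Δ:[(p0 → (p2 → p1))=T] refutes=False
  v=011: Γ:[] Δ:[(p0 → (p2 → p1))=T] refutes=False
  v=100: Γ:[] Δ:[(p0 → (p2 → p1))=T] refutes=False
  v=101: Γ:[] Δ:[(p0 → (p2 → p1))=F] refutes=True  ← countermodel

Result: NO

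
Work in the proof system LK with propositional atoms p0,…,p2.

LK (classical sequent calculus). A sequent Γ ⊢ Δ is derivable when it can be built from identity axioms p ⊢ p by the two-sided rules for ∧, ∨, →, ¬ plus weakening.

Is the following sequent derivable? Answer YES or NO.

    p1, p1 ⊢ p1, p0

Derivation (root first):
[WL] p1, p1 ⊢ p1, p0
  [WR] p1 ⊢ p1, p0
    [Ax] p1 ⊢ p1

Result: YES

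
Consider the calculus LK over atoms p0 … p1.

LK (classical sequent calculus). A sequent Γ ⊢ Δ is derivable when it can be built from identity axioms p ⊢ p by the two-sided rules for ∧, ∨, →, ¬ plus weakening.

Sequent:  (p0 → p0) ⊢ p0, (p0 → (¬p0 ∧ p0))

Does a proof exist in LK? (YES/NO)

Derivation trace:
[→R] (p0 → p0) ⊢ p0, (p0 → (¬p0 ∧ p0))
  [∧R] (p0 → p0), p0 ⊢ p0, (¬p0 ∧ p0)
    [¬R] (p0 → p0) ⊢ p0, ¬p0
      [→L] p0, (p0 → p0) ⊢ p0
        [Ax] p0 ⊢ p0
        [Ax] p0 ⊢ p0
    [Ax] p0 ⊢ p0

Result: YES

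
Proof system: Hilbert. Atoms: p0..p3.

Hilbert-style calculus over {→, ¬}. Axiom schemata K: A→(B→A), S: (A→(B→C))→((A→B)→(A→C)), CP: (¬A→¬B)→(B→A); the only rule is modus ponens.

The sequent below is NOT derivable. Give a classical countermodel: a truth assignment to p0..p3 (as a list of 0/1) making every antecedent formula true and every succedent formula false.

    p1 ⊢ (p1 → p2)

Truth-table refutation:
  v=0000: Γ:[p1=F] Δ:[(p1 → p2)=T] refutes=False
  v=0001: Γ:[p1=F] Δ:[(p1 → p2)=T] refutes=False
  v=0010: Γ:[p1=F] Δ:[(p1 → p2)=T] refutes=False
  v=0011: Γ:[p1=F] Δ:[(p1 → p2)=T] refutes=False
  v=0100: Γ:[p1=T] Δ:[(p1 → p2)=F] refutes=True  ← countermodel

Result: [0, 1, 0, 0]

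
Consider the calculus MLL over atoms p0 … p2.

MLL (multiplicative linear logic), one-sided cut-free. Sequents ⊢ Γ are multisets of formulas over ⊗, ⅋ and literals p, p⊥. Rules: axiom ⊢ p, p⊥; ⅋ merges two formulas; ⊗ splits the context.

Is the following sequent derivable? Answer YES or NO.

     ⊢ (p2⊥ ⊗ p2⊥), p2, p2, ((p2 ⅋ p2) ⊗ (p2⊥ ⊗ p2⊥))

Derivation trace:
[⊗]  ⊢ (p2⊥ ⊗ p2⊥), p2, p2, ((p2 ⅋ p2) ⊗ (p2⊥ ⊗ p2⊥))
  [⅋]  ⊢ (p2⊥ ⊗ p2⊥), (p2 ⅋ p2)
    [⊗]  ⊢ p2, p2, (p2⊥ ⊗ p2⊥)
      [Ax]  ⊢ p2, p2⊥
      [Ax]  ⊢ p2, p2⊥
  [⊗]  ⊢ p2, p2, (p2⊥ ⊗ p2⊥)
    [Ax]  ⊢ p2, p2⊥
    [Ax]  ⊢ p2, p2⊥

Result: YES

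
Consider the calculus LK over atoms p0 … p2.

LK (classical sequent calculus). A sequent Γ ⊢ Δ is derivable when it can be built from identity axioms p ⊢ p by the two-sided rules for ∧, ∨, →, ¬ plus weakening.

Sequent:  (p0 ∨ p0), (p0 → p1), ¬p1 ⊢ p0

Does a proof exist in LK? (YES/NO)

Derivation trace:
[¬L] (p0 ∨ p0), (p0 → p1), ¬p1 ⊢ p0
  [→L] (p0 ∨ p0), (p0 → p1) ⊢ p1, p0
    [WR] (p0 ∨ p0) ⊢ p0, p0
      [∨L] (p0 ∨ p0) ⊢ p0
        [Ax] p0 ⊢ p0
        [Ax] p0 ⊢ p0
    [Ax] p1 ⊢ p1

Result: YES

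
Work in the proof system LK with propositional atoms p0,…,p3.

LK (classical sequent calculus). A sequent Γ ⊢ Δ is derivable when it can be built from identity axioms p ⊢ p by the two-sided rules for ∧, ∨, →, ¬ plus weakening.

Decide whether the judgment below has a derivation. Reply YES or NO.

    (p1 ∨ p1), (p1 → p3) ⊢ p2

Search for a countermodel by truth-table:
  v=0000: Γ:[(p1 ∨ p1)=F, (p1 → p3)=T] Δ:[p2=F] refutes=False
  v=0001: Γ:[(p1 ∨ p1)=F, (p1 → p3)=T] Δ:[p2=F] refutes=False
  v=0010: Γ:[(p1 ∨ p1)=F, (p1 → p3)=T] Δ:[p2=T] refutes=False
  v=0011: Γ:[(p1 ∨ p1)=F, (p1 → p3)=T] Δ:[p2=T] refutes=False
  v=0100: Γ:[(p1 ∨ p1)=T, (p1 → p3)=F] Δ:[p2=F] refutes=False
  v=0101: Γ:[(p1 ∨ p1)=T, (p1 → p3)=T] Δ:[p2=F] refutes=True  ← countermodel

Result: NO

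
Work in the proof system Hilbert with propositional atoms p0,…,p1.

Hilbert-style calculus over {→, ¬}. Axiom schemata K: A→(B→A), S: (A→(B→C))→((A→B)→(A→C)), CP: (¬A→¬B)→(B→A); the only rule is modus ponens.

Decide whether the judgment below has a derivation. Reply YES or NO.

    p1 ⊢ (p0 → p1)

Proof tree:
[MP] p1 ⊢ (p0 → p1)
  [K]  ⊢ (p1 → (p0 → p1))
  [MP] p1 ⊢ p1
    [MP] p1 ⊢ (p1 → p1)
      [K]  ⊢ (p1 → (p1 → p1))
      [Hyp] p1 ⊢ p1
    [Hyp] p1 ⊢ p1

Result: YES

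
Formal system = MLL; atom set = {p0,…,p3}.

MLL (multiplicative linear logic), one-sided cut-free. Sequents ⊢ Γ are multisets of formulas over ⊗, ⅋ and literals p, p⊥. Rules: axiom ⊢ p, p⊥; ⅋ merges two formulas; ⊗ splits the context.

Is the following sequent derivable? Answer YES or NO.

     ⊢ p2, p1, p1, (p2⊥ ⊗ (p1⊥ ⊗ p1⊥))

Derivation (root first):
[⊗]  ⊢ p2, p1, p1, (p2⊥ ⊗ (p1⊥ ⊗ p1⊥))
  [Ax]  ⊢ p2, p2⊥
  [⊗]  ⊢ p1, p1, (p1⊥ ⊗ p1⊥)
    [Ax]  ⊢ p1, p1⊥
    [Ax]  ⊢ p1, p1⊥

Result: YES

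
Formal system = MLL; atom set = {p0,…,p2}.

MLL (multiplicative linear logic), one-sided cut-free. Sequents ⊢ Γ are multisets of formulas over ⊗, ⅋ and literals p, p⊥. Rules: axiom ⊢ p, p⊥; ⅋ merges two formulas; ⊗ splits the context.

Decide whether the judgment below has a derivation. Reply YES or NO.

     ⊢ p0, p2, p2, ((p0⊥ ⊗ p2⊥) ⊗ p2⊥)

Derivation (root first):
[⊗]  ⊢ p0, p2, p2, ((p0⊥ ⊗ p2⊥) ⊗ p2⊥)
  [⊗]  ⊢ p0, p2, (p0⊥ ⊗ p2⊥)
    [Ax]  ⊢ p0, p0⊥
    [Ax]  ⊢ p2, p2⊥
  [Ax]  ⊢ p2, p2⊥

Result: YES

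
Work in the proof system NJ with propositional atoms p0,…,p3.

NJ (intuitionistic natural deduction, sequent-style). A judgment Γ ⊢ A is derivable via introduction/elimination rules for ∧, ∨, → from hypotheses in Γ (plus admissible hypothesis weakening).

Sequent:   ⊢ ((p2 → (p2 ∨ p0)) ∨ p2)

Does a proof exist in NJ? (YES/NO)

Proof tree:
[∨I₁]  ⊢ ((p2 → (p2 ∨ p0)) ∨ p2)
  [→I]  ⊢ (p2 → (p2 ∨ p0))
    [∨I₁] p2 ⊢ (p2 ∨ p0)
      [Ax] p2 ⊢ p2

Result: YES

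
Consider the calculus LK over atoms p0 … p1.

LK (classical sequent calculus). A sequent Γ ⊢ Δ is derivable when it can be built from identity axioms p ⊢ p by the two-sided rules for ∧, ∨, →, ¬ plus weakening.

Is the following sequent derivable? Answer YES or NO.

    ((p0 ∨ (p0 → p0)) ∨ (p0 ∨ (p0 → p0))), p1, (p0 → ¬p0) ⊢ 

Search for a countermodel by truth-table:
  v=00: Γ:[((p0 ∨ (p0 → p0)) ∨ (p0 ∨ (p0 → p0)))=T, p1=F, (p0 → ¬p0)=T] Δ:[] refutes=False
  v=01: Γ:[((p0 ∨ (p0 → p0)) ∨ (p0 ∨ (p0 → p0)))=T, p1=T, (p0 → ¬p0)=T] Δ:[] refutes=True  ← countermodel

Result: NO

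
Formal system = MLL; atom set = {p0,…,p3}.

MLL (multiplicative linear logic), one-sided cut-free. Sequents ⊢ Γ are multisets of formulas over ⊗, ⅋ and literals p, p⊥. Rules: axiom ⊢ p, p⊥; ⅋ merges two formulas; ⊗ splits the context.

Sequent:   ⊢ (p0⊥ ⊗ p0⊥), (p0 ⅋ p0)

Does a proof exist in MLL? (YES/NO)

Proof tree:
[⅋]  ⊢ (p0⊥ ⊗ p0⊥), (p0 ⅋ p0)
  [⊗]  ⊢ p0, p0, (p0⊥ ⊗ p0⊥)
    [Ax]  ⊢ p0, p0⊥
    [Ax]  ⊢ p0, p0⊥

Result: YES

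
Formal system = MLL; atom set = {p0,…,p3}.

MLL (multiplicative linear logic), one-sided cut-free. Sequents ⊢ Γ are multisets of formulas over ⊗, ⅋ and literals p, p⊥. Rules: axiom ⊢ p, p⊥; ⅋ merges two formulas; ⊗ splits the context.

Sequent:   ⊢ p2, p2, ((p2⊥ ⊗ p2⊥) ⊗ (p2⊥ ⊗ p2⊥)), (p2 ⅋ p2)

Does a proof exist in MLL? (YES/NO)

Derivation (root first):
[⅋]  ⊢ p2, p2, ((p2⊥ ⊗ p2⊥) ⊗ (p2⊥ ⊗ p2⊥)), (p2 ⅋ p2)
  [⊗]  ⊢ p2, p2, p2, p2, ((p2⊥ ⊗ p2⊥) ⊗ (p2⊥ ⊗ p2⊥))
    [⊗]  ⊢ p2, p2, (p2⊥ ⊗ p2⊥)
      [Ax]  ⊢ p2, p2⊥
      [Ax]  ⊢ p2, p2⊥
    [⊗]  ⊢ p2, p2, (p2⊥ ⊗ p2⊥)
      [Ax]  ⊢ p2, p2⊥
      [Ax]  ⊢ p2, p2⊥

Result: YES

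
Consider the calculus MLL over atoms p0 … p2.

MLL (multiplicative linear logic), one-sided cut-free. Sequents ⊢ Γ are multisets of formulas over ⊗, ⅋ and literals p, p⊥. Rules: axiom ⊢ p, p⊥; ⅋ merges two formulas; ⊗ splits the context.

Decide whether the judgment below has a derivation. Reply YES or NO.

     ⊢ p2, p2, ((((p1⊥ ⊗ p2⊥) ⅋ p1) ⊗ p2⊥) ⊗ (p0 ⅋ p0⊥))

Proof tree:
[⊗]  ⊢ p2, p2, ((((p1⊥ ⊗ p2⊥) ⅋ p1) ⊗ p2⊥) ⊗ (p0 ⅋ p0⊥))
  [⊗]  ⊢ p2, p2, (((p1⊥ ⊗ p2⊥) ⅋ p1) ⊗ p2⊥)
    [⅋]  ⊢ p2, ((p1⊥ ⊗ p2⊥) ⅋ p1)
      [⊗]  ⊢ p1, p2, (p1⊥ ⊗ p2⊥)
        [Ax]  ⊢ p1, p1⊥
        [Ax]  ⊢ p2, p2⊥
    [Ax]  ⊢ p2, p2⊥
  [⅋]  ⊢ (p0 ⅋ p0⊥)
    [Ax]  ⊢ p0, p0⊥

Result: YES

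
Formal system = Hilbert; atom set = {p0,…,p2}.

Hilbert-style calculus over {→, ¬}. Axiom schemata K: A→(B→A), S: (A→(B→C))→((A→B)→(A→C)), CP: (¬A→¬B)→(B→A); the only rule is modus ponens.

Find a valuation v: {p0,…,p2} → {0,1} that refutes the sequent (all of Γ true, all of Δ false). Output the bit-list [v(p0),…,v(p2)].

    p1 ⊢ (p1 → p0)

Search for a countermodel by truth-table:
  v=000: Γ:[p1=F] Δ:[(p1 → p0)=T] refutes=False
  v=001: Γ:[p1=F] Δ:[(p1 → p0)=T] refutes=False
  v=010: Γ:[p1=T] Δ:[(p1 → p0)=F] refutes=True  ← countermodel

Result: [0, 1, 0]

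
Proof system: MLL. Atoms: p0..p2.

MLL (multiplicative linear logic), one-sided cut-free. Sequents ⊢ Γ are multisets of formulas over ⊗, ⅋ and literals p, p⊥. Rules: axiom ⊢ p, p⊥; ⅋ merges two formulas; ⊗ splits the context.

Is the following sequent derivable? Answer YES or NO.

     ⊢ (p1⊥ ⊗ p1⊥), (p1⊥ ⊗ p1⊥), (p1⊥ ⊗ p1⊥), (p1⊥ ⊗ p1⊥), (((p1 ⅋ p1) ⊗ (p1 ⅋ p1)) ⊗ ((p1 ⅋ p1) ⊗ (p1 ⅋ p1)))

Proof tree:
[⊗]  ⊢ (p1⊥ ⊗ p1⊥), (p1⊥ ⊗ p1⊥), (p1⊥ ⊗ p1⊥), (p1⊥ ⊗ p1⊥), (((p1 ⅋ p1) ⊗ (p1 ⅋ p1)) ⊗ ((p1 ⅋ p1) ⊗ (p1 ⅋ p1)))
  [⊗]  ⊢ (p1⊥ ⊗ p1⊥), (p1⊥ ⊗ p1⊥), ((p1 ⅋ p1) ⊗ (p1 ⅋ p1))
    [⅋]  ⊢ (p1⊥ ⊗ p1⊥), (p1 ⅋ p1)
      [⊗]  ⊢ p1, p1, (p1⊥ ⊗ p1⊥)
        [Ax]  ⊢ p1, p1⊥
        [Ax]  ⊢ p1, p1⊥
    [⅋]  ⊢ (p1⊥ ⊗ p1⊥), (p1 ⅋ p1)
      [⊗]  ⊢ p1, p1, (p1⊥ ⊗ p1⊥)
        [Ax]  ⊢ p1, p1⊥
        [Ax]  ⊢ p1, p1⊥
  [⊗]  ⊢ (p1⊥ ⊗ p1⊥), (p1⊥ ⊗ p1⊥), ((p1 ⅋ p1) ⊗ (p1 ⅋ p1))
    [⅋]  ⊢ (p1⊥ ⊗ p1⊥), (p1 ⅋ p1)
      [⊗]  ⊢ p1, p1, (p1⊥ ⊗ p1⊥)
        [Ax]  ⊢ p1, p1⊥
        [Ax]  ⊢ p1, p1⊥
    [⅋]  ⊢ (p1⊥ ⊗ p1⊥), (p1 ⅋ p1)
      [⊗]  ⊢ p1, p1, (p1⊥ ⊗ p1⊥)
        [Ax]  ⊢ p1, p1⊥
        [Ax]  ⊢ p1, p1⊥

Result: YES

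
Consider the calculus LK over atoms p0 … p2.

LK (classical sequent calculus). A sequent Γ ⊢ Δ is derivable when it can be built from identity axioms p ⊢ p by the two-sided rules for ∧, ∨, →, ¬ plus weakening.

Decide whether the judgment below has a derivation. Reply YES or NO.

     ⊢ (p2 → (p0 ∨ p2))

Proof tree:
[→R]  ⊢ (p2 → (p0 ∨ p2))
  [∨R] p2 ⊢ (p0 ∨ p2)
    [WR] p2 ⊢ p2, p0
      [Ax] p2 ⊢ p2

Result: YES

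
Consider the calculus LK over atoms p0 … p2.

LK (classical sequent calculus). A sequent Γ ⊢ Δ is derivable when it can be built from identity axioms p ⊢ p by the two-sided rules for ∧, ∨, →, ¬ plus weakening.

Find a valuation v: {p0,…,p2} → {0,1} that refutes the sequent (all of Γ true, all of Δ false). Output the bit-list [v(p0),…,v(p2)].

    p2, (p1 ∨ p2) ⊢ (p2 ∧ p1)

Search for a countermodel by truth-table:
  v=000: Γ:[p2=F, (p1 ∨ p2)=F] Δ:[(p2 ∧ p1)=F] refutes=False
  v=001: Γ:[p2=T, (p1 ∨ p2)=T] Δ:[(p2 ∧ p1)=F] refutes=True  ← countermodel

Result: [0, 0, 1]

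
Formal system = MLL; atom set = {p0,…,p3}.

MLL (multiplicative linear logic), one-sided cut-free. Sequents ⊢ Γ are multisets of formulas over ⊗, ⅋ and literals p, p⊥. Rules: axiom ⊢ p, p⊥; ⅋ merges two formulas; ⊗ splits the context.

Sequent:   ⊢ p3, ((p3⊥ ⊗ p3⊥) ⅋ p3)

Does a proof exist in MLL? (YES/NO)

Derivation trace:
[⅋]  ⊢ p3, ((p3⊥ ⊗ p3⊥) ⅋ p3)
  [⊗]  ⊢ p3, p3, (p3⊥ ⊗ p3⊥)
    [Ax]  ⊢ p3, p3⊥
    [Ax]  ⊢ p3, p3⊥

Result: YES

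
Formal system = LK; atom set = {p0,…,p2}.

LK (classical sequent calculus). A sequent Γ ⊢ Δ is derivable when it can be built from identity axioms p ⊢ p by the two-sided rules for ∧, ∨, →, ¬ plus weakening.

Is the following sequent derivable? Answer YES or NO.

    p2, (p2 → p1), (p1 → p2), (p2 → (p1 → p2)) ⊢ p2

Derivation (root first):
[→L] p2, (p2 → p1), (p1 → p2), (p2 → (p1 → p2)) ⊢ p2
  [→L] p2, (p2 → p1), (p1 → p2) ⊢ p2
    [→L] p2, (p2 → p1) ⊢ p1
      [Ax] p2 ⊢ p2
      [Ax] p1 ⊢ p1
    [Ax] p2 ⊢ p2
  [→L] p2, (p2 → p1), (p1 → p2) ⊢ p2
    [→L] p2, (p2 → p1) ⊢ p1
      [Ax] p2 ⊢ p2
      [Ax] p1 ⊢ p1
    [Ax] p2 ⊢ p2

Result: YES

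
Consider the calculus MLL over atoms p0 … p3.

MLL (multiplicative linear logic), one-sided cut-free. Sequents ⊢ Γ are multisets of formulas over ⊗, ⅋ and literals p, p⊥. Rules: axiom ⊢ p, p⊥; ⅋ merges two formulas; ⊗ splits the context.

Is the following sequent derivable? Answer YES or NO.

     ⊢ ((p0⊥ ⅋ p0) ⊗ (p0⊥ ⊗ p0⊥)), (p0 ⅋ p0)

Derivation trace:
[⅋]  ⊢ ((p0⊥ ⅋ p0) ⊗ (p0⊥ ⊗ p0⊥)), (p0 ⅋ p0)
  [⊗]  ⊢ p0, p0, ((p0⊥ ⅋ p0) ⊗ (p0⊥ ⊗ p0⊥))
    [⅋]  ⊢ (p0⊥ ⅋ p0)
      [Ax]  ⊢ p0, p0⊥
    [⊗]  ⊢ p0, p0, (p0⊥ ⊗ p0⊥)
      [Ax]  ⊢ p0, p0⊥
      [Ax]  ⊢ p0, p0⊥

Result: YES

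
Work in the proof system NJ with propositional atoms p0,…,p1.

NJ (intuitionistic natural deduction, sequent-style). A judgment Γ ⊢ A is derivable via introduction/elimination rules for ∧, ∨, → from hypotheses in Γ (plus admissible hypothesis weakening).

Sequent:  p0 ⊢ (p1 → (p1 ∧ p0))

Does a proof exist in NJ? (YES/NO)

Derivation trace:
[→I] p0 ⊢ (p1 → (p1 ∧ p0))
  [∧I] p1, p0 ⊢ (p1 ∧ p0)
    [Ax] p1 ⊢ p1
    [Ax] p0 ⊢ p0

Result: YES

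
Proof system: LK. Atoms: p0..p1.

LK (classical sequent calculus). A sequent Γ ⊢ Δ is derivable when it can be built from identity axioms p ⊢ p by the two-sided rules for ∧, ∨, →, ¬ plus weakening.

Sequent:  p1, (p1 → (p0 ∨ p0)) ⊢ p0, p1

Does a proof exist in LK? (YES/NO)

Derivation (root first):
[WR] p1, (p1 → (p0 ∨ p0)) ⊢ p0, p1
  [→L] p1, (p1 → (p0 ∨ p0)) ⊢ p0
    [Ax] p1 ⊢ p1
    [∨L] (p0 ∨ p0) ⊢ p0
      [Ax] p0 ⊢ p0
      [Ax] p0 ⊢ p0

Result: YES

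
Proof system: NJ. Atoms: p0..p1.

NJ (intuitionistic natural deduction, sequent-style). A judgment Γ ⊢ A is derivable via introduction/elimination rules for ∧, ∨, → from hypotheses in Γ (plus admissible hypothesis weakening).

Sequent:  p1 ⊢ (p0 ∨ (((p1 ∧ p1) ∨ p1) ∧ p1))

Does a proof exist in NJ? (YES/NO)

Derivation (root first):
[∨I₂] p1 ⊢ (p0 ∨ (((p1 ∧ p1) ∨ p1) ∧ p1))
  [∧I] p1 ⊢ (((p1 ∧ p1) ∨ p1) ∧ p1)
    [∨I₁] p1 ⊢ ((p1 ∧ p1) ∨ p1)
      [∧I] p1 ⊢ (p1 ∧ p1)
        [Ax] p1 ⊢ p1
        [Ax] p1 ⊢ p1
    [Ax] p1 ⊢ p1

Result: YES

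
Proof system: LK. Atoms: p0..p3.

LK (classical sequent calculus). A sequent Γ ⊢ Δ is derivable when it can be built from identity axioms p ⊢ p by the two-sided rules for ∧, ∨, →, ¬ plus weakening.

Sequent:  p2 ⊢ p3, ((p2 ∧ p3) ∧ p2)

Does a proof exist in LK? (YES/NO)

Truth-table refutation:
  v=0000: Γ:[p2=F] Δ:[p3=F, ((p2 ∧ p3) ∧ p2)=F] refutes=False
  v=0001: Γ:[p2=F] Δ:[p3=T, ((p2 ∧ p3) ∧ p2)=F] refutes=False
  v=0010: Γ:[p2=T] Δ:[p3=F, ((p2 ∧ p3) ∧ p2)=F] refutes=True  ← countermodel

Result: NO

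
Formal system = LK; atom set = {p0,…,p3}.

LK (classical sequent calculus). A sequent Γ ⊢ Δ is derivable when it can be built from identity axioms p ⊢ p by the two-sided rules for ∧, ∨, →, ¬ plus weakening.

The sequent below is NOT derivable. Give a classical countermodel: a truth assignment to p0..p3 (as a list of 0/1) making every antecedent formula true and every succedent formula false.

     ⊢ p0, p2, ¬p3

Enumerate valuations to refute Γ ⊢ Δ:
  v=0000: Γ:[] Δ:[p0=F, p2=F, ¬p3=T] refutes=False
  v=0001: Γ:[] Δ:[p0=F, p2=F, ¬p3=F] refutes=True  ← countermodel

Result: [0, 0, 0, 1]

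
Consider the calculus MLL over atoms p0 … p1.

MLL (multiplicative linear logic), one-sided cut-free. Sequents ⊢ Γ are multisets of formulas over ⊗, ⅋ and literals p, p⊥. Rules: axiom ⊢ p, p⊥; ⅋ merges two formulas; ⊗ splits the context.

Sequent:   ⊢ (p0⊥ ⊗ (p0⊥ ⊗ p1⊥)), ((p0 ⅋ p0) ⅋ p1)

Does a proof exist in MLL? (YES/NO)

Derivation (root first):
[⅋]  ⊢ (p0⊥ ⊗ (p0⊥ ⊗ p1⊥)), ((p0 ⅋ p0) ⅋ p1)
  [⅋]  ⊢ p1, (p0⊥ ⊗ (p0⊥ ⊗ p1⊥)), (p0 ⅋ p0)
    [⊗]  ⊢ p0, p0, p1, (p0⊥ ⊗ (p0⊥ ⊗ p1⊥))
      [Ax]  ⊢ p0, p0⊥
      [⊗]  ⊢ p0, p1, (p0⊥ ⊗ p1⊥)
        [Ax]  ⊢ p0, p0⊥
        [Ax]  ⊢ p1, p1⊥

Result: YES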